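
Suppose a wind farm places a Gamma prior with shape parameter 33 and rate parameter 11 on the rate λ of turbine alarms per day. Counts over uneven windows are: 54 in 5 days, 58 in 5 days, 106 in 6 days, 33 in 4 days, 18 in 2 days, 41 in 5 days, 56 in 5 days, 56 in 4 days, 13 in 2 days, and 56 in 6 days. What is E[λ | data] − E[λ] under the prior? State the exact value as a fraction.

Total count: 54 + 58 + 106 + 33 + 18 + 41 + 56 + 56 + 13 + 56 = 491.
Total exposure: 5 + 5 + 6 + 4 + 2 + 5 + 5 + 4 + 2 + 6 = 44 days.
Conjugate update: add total count to the shape and total exposure to the rate, giving Gamma(524, 55).
Posterior mean = 524/55 = 524/55; prior mean = 33/11 = 3. Difference = 524/55 − 3 = 359/55.

359/55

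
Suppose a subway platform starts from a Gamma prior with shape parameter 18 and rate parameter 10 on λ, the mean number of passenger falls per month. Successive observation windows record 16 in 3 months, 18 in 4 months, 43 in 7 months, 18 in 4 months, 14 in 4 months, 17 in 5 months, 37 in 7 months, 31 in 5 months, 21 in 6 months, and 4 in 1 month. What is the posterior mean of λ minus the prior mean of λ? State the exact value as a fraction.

681/280

Total count: 16 + 18 + 43 + 18 + 14 + 17 + 37 + 31 + 21 + 4 = 219.
Total exposure: 3 + 4 + 7 + 4 + 4 + 5 + 7 + 5 + 6 + 1 = 46 months.
Conjugate update: add total count to the shape and total exposure to the rate, giving Gamma(237, 56).
Posterior mean = 237/56 = 237/56; prior mean = 18/10 = 9/5. Difference = 237/56 − 9/5 = 681/280.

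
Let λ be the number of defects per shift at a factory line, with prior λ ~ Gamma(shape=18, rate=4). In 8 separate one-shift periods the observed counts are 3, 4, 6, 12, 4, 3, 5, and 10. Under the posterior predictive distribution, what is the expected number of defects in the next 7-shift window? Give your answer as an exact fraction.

455/12

Total count: 3 + 4 + 6 + 12 + 4 + 3 + 5 + 10 = 47.
Total exposure: 8 shifts.
Conjugate update: add total count to the shape and total exposure to the rate, giving Gamma(65, 12).
Predictive mean over a 7-shift window = T·E[λ|data] = 7·65/12 = 455/12.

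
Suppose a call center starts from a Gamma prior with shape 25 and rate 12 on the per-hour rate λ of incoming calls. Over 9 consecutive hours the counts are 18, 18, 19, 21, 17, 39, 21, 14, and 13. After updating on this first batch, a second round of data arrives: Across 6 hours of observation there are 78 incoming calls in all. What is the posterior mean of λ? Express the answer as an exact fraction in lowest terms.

Total count: 18 + 18 + 19 + 21 + 17 + 39 + 21 + 14 + 13 = 180.
Total exposure: 9 hours.
After the first batch: Gamma(25 + 180, 12 + 9) = Gamma(205, 21).
Total count 78 over total exposure 6 hours.
After the second batch: Gamma(205 + 78, 21 + 6) = Gamma(283, 27).
Posterior mean = α'/β' = 283/27.

283/27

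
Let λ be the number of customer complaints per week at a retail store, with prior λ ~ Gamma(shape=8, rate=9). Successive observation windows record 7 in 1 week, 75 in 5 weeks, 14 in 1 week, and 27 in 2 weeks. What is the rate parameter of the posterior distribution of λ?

Total count: 7 + 75 + 14 + 27 = 123.
Total exposure: 1 + 5 + 1 + 2 = 9 weeks.
Gamma(α, β) with Poisson data over total exposure Σt gives posterior Gamma(α+Σx, β+Σt) = Gamma(131, 18).

18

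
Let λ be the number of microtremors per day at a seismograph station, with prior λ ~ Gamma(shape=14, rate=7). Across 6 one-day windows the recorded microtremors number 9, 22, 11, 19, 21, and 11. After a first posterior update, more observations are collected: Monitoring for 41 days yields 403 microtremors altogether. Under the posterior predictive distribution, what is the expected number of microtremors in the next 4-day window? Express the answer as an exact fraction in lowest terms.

340/9

Total count: 9 + 22 + 11 + 19 + 21 + 11 = 93.
Total exposure: 6 days.
After the first batch: Gamma(14 + 93, 7 + 6) = Gamma(107, 13).
Total count 403 over total exposure 41 days.
After the second batch: Gamma(107 + 403, 13 + 41) = Gamma(510, 54).
Predictive mean over a 4-day window = T·E[λ|data] = 4·510/54 = 340/9.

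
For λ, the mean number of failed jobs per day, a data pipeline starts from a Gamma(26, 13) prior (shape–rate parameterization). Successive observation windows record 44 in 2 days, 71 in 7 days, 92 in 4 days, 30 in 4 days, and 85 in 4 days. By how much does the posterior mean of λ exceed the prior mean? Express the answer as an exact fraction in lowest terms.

140/17

Total count: 44 + 71 + 92 + 30 + 85 = 322.
Total exposure: 2 + 7 + 4 + 4 + 4 = 21 days.
Posterior: α' = 26 + 322 = 348, β' = 13 + 21 = 34.
Posterior mean = 348/34 = 174/17; prior mean = 26/13 = 2. Difference = 174/17 − 2 = 140/17.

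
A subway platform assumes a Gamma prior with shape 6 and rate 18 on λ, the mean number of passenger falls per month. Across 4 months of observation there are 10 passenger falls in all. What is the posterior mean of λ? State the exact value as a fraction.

Total count 10 over total exposure 4 months.
Gamma(α, β) with Poisson data over total exposure Σt gives posterior Gamma(α+Σx, β+Σt) = Gamma(16, 22).
Posterior mean = α'/β' = 16/22 = 8/11.

8/11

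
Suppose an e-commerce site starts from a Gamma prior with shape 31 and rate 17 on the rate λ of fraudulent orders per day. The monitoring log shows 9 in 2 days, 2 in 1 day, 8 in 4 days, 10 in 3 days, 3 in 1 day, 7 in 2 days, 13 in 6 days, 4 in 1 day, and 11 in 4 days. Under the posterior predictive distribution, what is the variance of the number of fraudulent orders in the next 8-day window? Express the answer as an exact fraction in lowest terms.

Total count: 9 + 2 + 8 + 10 + 3 + 7 + 13 + 4 + 11 = 67.
Total exposure: 2 + 1 + 4 + 3 + 1 + 2 + 6 + 1 + 4 = 24 days.
Gamma(α, β) with Poisson data over total exposure Σt gives posterior Gamma(α+Σx, β+Σt) = Gamma(98, 41).
The posterior predictive for a window of length T is Negative Binomial with variance T·α'·(β'+T)/β'² = 8·98·49/1681 = 38416/1681.

38416/1681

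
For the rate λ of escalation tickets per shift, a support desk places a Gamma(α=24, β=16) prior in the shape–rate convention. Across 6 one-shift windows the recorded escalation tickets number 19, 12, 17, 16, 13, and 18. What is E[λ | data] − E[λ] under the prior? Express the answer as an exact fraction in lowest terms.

43/11

Total count: 19 + 12 + 17 + 16 + 13 + 18 = 95.
Total exposure: 6 shifts.
Gamma(α, β) with Poisson data over total exposure Σt gives posterior Gamma(α+Σx, β+Σt) = Gamma(119, 22).
Posterior mean = 119/22 = 119/22; prior mean = 24/16 = 3/2. Difference = 119/22 − 3/2 = 43/11.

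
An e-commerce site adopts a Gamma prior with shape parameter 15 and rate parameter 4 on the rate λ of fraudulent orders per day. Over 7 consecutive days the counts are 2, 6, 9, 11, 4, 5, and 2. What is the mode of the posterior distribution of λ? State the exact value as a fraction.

53/11

Total count: 2 + 6 + 9 + 11 + 4 + 5 + 2 = 39.
Total exposure: 7 days.
Conjugate update: add total count to the shape and total exposure to the rate, giving Gamma(54, 11).
Posterior mode = (α'−1)/β' = 53/11.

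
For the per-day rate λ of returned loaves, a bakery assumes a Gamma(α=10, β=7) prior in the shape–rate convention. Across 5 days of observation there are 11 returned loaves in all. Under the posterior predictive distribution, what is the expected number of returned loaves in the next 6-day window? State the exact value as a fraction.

Total count 11 over total exposure 5 days.
Posterior: α' = 10 + 11 = 21, β' = 7 + 5 = 12.
Predictive mean over a 6-day window = T·E[λ|data] = 6·21/12 = 21/2.

21/2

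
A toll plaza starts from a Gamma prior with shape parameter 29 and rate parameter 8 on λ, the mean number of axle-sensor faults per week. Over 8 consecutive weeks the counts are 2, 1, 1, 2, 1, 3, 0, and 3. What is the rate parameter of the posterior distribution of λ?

Total count: 2 + 1 + 1 + 2 + 1 + 3 + 0 + 3 = 13.
Total exposure: 8 weeks.
Conjugate update: add total count to the shape and total exposure to the rate, giving Gamma(42, 16).

16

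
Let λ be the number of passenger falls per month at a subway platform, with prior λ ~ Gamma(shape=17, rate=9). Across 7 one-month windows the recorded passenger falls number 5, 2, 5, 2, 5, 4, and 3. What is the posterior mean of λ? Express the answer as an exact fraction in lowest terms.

Total count: 5 + 2 + 5 + 2 + 5 + 4 + 3 = 26.
Total exposure: 7 months.
The Gamma prior is conjugate for the Poisson rate, so λ | data ~ Gamma(17+26, 9+7) = Gamma(43, 16).
Posterior mean = α'/β' = 43/16.

43/16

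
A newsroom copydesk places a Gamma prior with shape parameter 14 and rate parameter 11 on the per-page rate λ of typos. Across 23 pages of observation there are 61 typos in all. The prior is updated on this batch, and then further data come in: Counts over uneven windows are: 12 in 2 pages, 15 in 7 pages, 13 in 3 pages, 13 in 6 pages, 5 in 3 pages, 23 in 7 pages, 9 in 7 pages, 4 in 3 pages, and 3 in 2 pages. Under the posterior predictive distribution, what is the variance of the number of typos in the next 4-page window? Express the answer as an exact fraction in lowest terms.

13416/1369

Total count 61 over total exposure 23 pages.
After the first batch: Gamma(14 + 61, 11 + 23) = Gamma(75, 34).
Total count: 12 + 15 + 13 + 13 + 5 + 23 + 9 + 4 + 3 = 97.
Total exposure: 2 + 7 + 3 + 6 + 3 + 7 + 7 + 3 + 2 = 40 pages.
After the second batch: Gamma(75 + 97, 34 + 40) = Gamma(172, 74).
The posterior predictive for a window of length T is Negative Binomial with variance T·α'·(β'+T)/β'² = 4·172·78/5476 = 13416/1369.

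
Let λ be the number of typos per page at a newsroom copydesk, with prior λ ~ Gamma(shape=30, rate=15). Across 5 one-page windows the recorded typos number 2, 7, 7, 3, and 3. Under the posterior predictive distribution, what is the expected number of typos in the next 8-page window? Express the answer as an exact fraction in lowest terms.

104/5

Total count: 2 + 7 + 7 + 3 + 3 = 22.
Total exposure: 5 pages.
Gamma(α, β) with Poisson data over total exposure Σt gives posterior Gamma(α+Σx, β+Σt) = Gamma(52, 20).
Predictive mean over an 8-page window = T·E[λ|data] = 8·52/20 = 104/5.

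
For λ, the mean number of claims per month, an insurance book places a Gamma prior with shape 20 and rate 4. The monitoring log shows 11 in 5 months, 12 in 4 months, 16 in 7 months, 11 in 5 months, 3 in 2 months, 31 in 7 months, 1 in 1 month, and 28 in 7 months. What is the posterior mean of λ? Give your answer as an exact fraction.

19/6

Total count: 11 + 12 + 16 + 11 + 3 + 31 + 1 + 28 = 113.
Total exposure: 5 + 4 + 7 + 5 + 2 + 7 + 1 + 7 = 38 months.
Gamma(α, β) with Poisson data over total exposure Σt gives posterior Gamma(α+Σx, β+Σt) = Gamma(133, 42).
Posterior mean = α'/β' = 133/42 = 19/6.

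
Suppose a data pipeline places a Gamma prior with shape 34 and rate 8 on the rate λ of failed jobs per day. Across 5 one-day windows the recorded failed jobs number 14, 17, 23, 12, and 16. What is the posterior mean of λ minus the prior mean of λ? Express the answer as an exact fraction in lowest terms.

243/52

Total count: 14 + 17 + 23 + 12 + 16 = 82.
Total exposure: 5 days.
Posterior: α' = 34 + 82 = 116, β' = 8 + 5 = 13.
Posterior mean = 116/13 = 116/13; prior mean = 34/8 = 17/4. Difference = 116/13 − 17/4 = 243/52.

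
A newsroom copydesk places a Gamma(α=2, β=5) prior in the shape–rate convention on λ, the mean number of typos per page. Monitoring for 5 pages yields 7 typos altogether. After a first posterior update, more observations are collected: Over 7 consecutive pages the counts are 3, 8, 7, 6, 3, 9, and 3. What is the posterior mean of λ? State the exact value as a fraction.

48/17

Total count 7 over total exposure 5 pages.
After the first batch: Gamma(2 + 7, 5 + 5) = Gamma(9, 10).
Total count: 3 + 8 + 7 + 6 + 3 + 9 + 3 = 39.
Total exposure: 7 pages.
After the second batch: Gamma(9 + 39, 10 + 7) = Gamma(48, 17).
Posterior mean = α'/β' = 48/17.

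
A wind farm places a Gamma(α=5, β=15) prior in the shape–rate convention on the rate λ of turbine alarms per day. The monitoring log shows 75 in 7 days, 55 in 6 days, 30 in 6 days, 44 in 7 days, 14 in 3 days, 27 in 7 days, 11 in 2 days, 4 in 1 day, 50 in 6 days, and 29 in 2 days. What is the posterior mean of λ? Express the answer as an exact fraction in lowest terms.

172/31

Total count: 75 + 55 + 30 + 44 + 14 + 27 + 11 + 4 + 50 + 29 = 339.
Total exposure: 7 + 6 + 6 + 7 + 3 + 7 + 2 + 1 + 6 + 2 = 47 days.
Conjugate update: add total count to the shape and total exposure to the rate, giving Gamma(344, 62).
Posterior mean = α'/β' = 344/62 = 172/31.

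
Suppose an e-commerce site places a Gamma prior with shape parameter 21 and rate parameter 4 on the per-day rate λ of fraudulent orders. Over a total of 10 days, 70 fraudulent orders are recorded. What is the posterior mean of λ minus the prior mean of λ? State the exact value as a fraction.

Total count 70 over total exposure 10 days.
Posterior: α' = 21 + 70 = 91, β' = 4 + 10 = 14.
Posterior mean = 91/14 = 13/2; prior mean = 21/4 = 21/4. Difference = 13/2 − 21/4 = 5/4.

5/4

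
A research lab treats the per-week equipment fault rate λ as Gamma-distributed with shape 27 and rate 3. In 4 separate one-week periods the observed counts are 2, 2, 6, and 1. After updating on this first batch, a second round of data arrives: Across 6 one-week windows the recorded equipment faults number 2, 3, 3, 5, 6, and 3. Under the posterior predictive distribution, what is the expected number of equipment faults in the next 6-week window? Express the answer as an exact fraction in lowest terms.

360/13

Total count: 2 + 2 + 6 + 1 = 11.
Total exposure: 4 weeks.
After the first batch: Gamma(27 + 11, 3 + 4) = Gamma(38, 7).
Total count: 2 + 3 + 3 + 5 + 6 + 3 = 22.
Total exposure: 6 weeks.
After the second batch: Gamma(38 + 22, 7 + 6) = Gamma(60, 13).
Predictive mean over a 6-week window = T·E[λ|data] = 6·60/13 = 360/13.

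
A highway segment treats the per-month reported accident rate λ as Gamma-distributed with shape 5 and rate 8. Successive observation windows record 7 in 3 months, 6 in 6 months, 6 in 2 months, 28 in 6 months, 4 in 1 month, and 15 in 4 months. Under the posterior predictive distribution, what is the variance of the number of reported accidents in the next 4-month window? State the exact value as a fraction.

2414/225

Total count: 7 + 6 + 6 + 28 + 4 + 15 = 66.
Total exposure: 3 + 6 + 2 + 6 + 1 + 4 = 22 months.
Conjugate update: add total count to the shape and total exposure to the rate, giving Gamma(71, 30).
The posterior predictive for a window of length T is Negative Binomial with variance T·α'·(β'+T)/β'² = 4·71·34/900 = 2414/225.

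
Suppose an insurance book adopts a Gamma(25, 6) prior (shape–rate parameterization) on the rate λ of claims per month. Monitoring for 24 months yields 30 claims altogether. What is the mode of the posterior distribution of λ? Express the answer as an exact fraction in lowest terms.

9/5

Total count 30 over total exposure 24 months.
Conjugate update: add total count to the shape and total exposure to the rate, giving Gamma(55, 30).
Posterior mode = (α'−1)/β' = 54/30 = 9/5.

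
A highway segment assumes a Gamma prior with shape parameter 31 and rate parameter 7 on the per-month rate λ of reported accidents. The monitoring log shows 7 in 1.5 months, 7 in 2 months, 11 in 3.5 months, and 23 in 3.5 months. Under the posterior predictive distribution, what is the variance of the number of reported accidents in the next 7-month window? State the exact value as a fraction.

1106/25

Total count: 7 + 7 + 11 + 23 = 48.
Total exposure: 1.5 + 2 + 3.5 + 3.5 = 10.5 months.
Posterior: α' = 31 + 48 = 79, β' = 7 + 10.5 = 35/2.
The posterior predictive for a window of length T is Negative Binomial with variance T·α'·(β'+T)/β'² = 7·79·(49/2)/(1225/4) = 1106/25.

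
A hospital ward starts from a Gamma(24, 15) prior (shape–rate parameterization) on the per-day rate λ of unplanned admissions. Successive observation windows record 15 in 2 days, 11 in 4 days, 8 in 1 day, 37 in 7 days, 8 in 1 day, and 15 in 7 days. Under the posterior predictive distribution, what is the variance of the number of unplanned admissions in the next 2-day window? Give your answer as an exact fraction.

9204/1369

Total count: 15 + 11 + 8 + 37 + 8 + 15 = 94.
Total exposure: 2 + 4 + 1 + 7 + 1 + 7 = 22 days.
Conjugate update: add total count to the shape and total exposure to the rate, giving Gamma(118, 37).
The posterior predictive for a window of length T is Negative Binomial with variance T·α'·(β'+T)/β'² = 2·118·39/1369 = 9204/1369.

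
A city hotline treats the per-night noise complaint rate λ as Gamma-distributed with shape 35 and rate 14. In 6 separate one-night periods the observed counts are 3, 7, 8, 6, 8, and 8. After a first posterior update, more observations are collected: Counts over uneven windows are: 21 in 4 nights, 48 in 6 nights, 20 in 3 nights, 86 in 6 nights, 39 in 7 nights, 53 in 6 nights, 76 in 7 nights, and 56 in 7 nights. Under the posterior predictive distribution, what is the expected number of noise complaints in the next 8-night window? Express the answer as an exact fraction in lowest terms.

632/11

Total count: 3 + 7 + 8 + 6 + 8 + 8 = 40.
Total exposure: 6 nights.
After the first batch: Gamma(35 + 40, 14 + 6) = Gamma(75, 20).
Total count: 21 + 48 + 20 + 86 + 39 + 53 + 76 + 56 = 399.
Total exposure: 4 + 6 + 3 + 6 + 7 + 6 + 7 + 7 = 46 nights.
After the second batch: Gamma(75 + 399, 20 + 46) = Gamma(474, 66).
Predictive mean over an 8-night window = T·E[λ|data] = 8·474/66 = 632/11.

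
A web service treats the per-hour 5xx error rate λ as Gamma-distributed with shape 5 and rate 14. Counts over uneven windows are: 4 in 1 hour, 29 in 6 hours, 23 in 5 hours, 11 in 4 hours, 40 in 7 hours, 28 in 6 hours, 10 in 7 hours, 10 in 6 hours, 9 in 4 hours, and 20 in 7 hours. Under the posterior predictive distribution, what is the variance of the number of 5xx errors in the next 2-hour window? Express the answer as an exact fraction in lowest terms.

Total count: 4 + 29 + 23 + 11 + 40 + 28 + 10 + 10 + 9 + 20 = 184.
Total exposure: 1 + 6 + 5 + 4 + 7 + 6 + 7 + 6 + 4 + 7 = 53 hours.
Posterior: α' = 5 + 184 = 189, β' = 14 + 53 = 67.
The posterior predictive for a window of length T is Negative Binomial with variance T·α'·(β'+T)/β'² = 2·189·69/4489 = 26082/4489.

26082/4489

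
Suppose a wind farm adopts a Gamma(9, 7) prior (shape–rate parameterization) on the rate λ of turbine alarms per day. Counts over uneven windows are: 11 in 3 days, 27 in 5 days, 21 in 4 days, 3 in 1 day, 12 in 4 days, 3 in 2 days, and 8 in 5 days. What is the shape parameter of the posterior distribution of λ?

Total count: 11 + 27 + 21 + 3 + 12 + 3 + 8 = 85.
Total exposure: 3 + 5 + 4 + 1 + 4 + 2 + 5 = 24 days.
The Gamma prior is conjugate for the Poisson rate, so λ | data ~ Gamma(9+85, 7+24) = Gamma(94, 31).

94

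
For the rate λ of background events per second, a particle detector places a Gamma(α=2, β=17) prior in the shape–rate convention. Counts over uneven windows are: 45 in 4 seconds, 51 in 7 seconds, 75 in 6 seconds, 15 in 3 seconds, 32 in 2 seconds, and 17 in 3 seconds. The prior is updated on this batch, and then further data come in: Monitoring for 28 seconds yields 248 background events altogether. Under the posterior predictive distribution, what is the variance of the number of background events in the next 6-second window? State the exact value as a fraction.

11058/245

Total count: 45 + 51 + 75 + 15 + 32 + 17 = 235.
Total exposure: 4 + 7 + 6 + 3 + 2 + 3 = 25 seconds.
After the first batch: Gamma(2 + 235, 17 + 25) = Gamma(237, 42).
Total count 248 over total exposure 28 seconds.
After the second batch: Gamma(237 + 248, 42 + 28) = Gamma(485, 70).
The posterior predictive for a window of length T is Negative Binomial with variance T·α'·(β'+T)/β'² = 6·485·76/4900 = 11058/245.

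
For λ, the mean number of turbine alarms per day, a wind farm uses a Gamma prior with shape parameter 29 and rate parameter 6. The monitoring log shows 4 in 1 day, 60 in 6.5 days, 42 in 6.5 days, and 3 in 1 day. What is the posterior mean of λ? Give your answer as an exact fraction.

46/7

Total count: 4 + 60 + 42 + 3 = 109.
Total exposure: 1 + 6.5 + 6.5 + 1 = 15 days.
Conjugate update: add total count to the shape and total exposure to the rate, giving Gamma(138, 21).
Posterior mean = α'/β' = 138/21 = 46/7.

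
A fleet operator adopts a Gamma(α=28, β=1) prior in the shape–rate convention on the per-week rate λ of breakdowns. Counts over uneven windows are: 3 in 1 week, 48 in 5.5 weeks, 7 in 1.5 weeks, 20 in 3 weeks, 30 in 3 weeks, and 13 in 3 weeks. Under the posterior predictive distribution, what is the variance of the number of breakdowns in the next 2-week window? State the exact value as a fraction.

1490/81

Total count: 3 + 48 + 7 + 20 + 30 + 13 = 121.
Total exposure: 1 + 5.5 + 1.5 + 3 + 3 + 3 = 17 weeks.
Posterior: α' = 28 + 121 = 149, β' = 1 + 17 = 18.
The posterior predictive for a window of length T is Negative Binomial with variance T·α'·(β'+T)/β'² = 2·149·20/324 = 1490/81.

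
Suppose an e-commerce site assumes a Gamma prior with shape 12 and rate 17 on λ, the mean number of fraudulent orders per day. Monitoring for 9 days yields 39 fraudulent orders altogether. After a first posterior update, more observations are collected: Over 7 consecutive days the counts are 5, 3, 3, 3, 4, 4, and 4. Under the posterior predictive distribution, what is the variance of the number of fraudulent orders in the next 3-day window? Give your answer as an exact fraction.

Total count 39 over total exposure 9 days.
After the first batch: Gamma(12 + 39, 17 + 9) = Gamma(51, 26).
Total count: 5 + 3 + 3 + 3 + 4 + 4 + 4 = 26.
Total exposure: 7 days.
After the second batch: Gamma(51 + 26, 26 + 7) = Gamma(77, 33).
The posterior predictive for a window of length T is Negative Binomial with variance T·α'·(β'+T)/β'² = 3·77·36/1089 = 84/11.

84/11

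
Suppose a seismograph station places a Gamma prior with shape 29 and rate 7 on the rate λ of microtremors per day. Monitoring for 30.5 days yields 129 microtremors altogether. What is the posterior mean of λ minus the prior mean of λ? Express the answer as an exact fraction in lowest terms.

Total count 129 over total exposure 30.5 days.
The Gamma prior is conjugate for the Poisson rate, so λ | data ~ Gamma(29+129, 7+30.5) = Gamma(158, 75/2).
Posterior mean = 158/(75/2) = 316/75; prior mean = 29/7 = 29/7. Difference = 316/75 − 29/7 = 37/525.

37/525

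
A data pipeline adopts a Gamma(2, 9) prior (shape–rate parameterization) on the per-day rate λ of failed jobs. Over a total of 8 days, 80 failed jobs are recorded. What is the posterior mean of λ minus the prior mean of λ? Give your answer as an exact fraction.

Total count 80 over total exposure 8 days.
By Gamma–Poisson conjugacy, the posterior is Gamma(α + Σx, β + Σt) = Gamma(2 + 80, 9 + 8) = Gamma(82, 17).
Posterior mean = 82/17 = 82/17; prior mean = 2/9 = 2/9. Difference = 82/17 − 2/9 = 704/153.

704/153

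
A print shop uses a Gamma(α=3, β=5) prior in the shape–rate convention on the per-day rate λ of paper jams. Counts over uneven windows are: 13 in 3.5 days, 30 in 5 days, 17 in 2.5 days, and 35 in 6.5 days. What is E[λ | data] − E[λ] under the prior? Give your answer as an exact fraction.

169/45

Total count: 13 + 30 + 17 + 35 = 95.
Total exposure: 3.5 + 5 + 2.5 + 6.5 = 17.5 days.
By Gamma–Poisson conjugacy, the posterior is Gamma(α + Σx, β + Σt) = Gamma(3 + 95, 5 + 17.5) = Gamma(98, 45/2).
Posterior mean = 98/(45/2) = 196/45; prior mean = 3/5 = 3/5. Difference = 196/45 − 3/5 = 169/45.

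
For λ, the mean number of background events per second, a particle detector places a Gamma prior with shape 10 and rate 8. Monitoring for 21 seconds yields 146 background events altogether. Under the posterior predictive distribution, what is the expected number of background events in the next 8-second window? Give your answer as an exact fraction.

1248/29

Total count 146 over total exposure 21 seconds.
Posterior: α' = 10 + 146 = 156, β' = 8 + 21 = 29.
Predictive mean over an 8-second window = T·E[λ|data] = 8·156/29 = 1248/29.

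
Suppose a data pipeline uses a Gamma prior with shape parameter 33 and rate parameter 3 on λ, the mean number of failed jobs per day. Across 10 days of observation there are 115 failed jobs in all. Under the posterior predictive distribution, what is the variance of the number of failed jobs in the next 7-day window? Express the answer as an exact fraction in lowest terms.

Total count 115 over total exposure 10 days.
The Gamma prior is conjugate for the Poisson rate, so λ | data ~ Gamma(33+115, 3+10) = Gamma(148, 13).
The posterior predictive for a window of length T is Negative Binomial with variance T·α'·(β'+T)/β'² = 7·148·20/169 = 20720/169.

20720/169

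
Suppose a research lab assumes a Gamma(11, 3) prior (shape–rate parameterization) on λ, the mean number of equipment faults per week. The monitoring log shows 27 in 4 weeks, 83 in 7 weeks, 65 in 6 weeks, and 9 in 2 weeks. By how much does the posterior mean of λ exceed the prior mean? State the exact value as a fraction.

343/66

Total count: 27 + 83 + 65 + 9 = 184.
Total exposure: 4 + 7 + 6 + 2 = 19 weeks.
Posterior: α' = 11 + 184 = 195, β' = 3 + 19 = 22.
Posterior mean = 195/22 = 195/22; prior mean = 11/3 = 11/3. Difference = 195/22 − 11/3 = 343/66.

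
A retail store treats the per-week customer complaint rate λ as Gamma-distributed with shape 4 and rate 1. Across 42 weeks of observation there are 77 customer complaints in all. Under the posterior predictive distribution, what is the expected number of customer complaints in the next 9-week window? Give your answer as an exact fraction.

Total count 77 over total exposure 42 weeks.
Conjugate update: add total count to the shape and total exposure to the rate, giving Gamma(81, 43).
Predictive mean over a 9-week window = T·E[λ|data] = 9·81/43 = 729/43.

729/43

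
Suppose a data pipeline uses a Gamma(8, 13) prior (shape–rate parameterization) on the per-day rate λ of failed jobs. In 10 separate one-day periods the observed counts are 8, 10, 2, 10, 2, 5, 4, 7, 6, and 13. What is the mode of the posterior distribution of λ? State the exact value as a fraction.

Total count: 8 + 10 + 2 + 10 + 2 + 5 + 4 + 7 + 6 + 13 = 67.
Total exposure: 10 days.
Posterior: α' = 8 + 67 = 75, β' = 13 + 10 = 23.
Posterior mode = (α'−1)/β' = 74/23.

74/23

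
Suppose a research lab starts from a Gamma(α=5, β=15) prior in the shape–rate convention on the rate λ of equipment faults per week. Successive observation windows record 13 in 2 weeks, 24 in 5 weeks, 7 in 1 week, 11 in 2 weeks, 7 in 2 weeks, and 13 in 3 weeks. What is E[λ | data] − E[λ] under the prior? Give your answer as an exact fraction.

Total count: 13 + 24 + 7 + 11 + 7 + 13 = 75.
Total exposure: 2 + 5 + 1 + 2 + 2 + 3 = 15 weeks.
Posterior: α' = 5 + 75 = 80, β' = 15 + 15 = 30.
Posterior mean = 80/30 = 8/3; prior mean = 5/15 = 1/3. Difference = 8/3 − 1/3 = 7/3.

7/3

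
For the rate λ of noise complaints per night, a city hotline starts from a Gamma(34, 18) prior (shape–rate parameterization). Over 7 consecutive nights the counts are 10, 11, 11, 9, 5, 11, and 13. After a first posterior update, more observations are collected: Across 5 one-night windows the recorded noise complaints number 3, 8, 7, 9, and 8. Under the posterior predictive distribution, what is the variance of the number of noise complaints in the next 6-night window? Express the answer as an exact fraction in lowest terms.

834/25

Total count: 10 + 11 + 11 + 9 + 5 + 11 + 13 = 70.
Total exposure: 7 nights.
After the first batch: Gamma(34 + 70, 18 + 7) = Gamma(104, 25).
Total count: 3 + 8 + 7 + 9 + 8 = 35.
Total exposure: 5 nights.
After the second batch: Gamma(104 + 35, 25 + 5) = Gamma(139, 30).
The posterior predictive for a window of length T is Negative Binomial with variance T·α'·(β'+T)/β'² = 6·139·36/900 = 834/25.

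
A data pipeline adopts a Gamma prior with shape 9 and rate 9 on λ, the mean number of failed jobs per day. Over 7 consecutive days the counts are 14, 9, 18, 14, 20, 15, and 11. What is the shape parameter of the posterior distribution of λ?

110

Total count: 14 + 9 + 18 + 14 + 20 + 15 + 11 = 101.
Total exposure: 7 days.
The Gamma prior is conjugate for the Poisson rate, so λ | data ~ Gamma(9+101, 9+7) = Gamma(110, 16).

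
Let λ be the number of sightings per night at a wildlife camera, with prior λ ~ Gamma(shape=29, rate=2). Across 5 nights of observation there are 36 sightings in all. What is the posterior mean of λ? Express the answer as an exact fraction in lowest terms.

Total count 36 over total exposure 5 nights.
By Gamma–Poisson conjugacy, the posterior is Gamma(α + Σx, β + Σt) = Gamma(29 + 36, 2 + 5) = Gamma(65, 7).
Posterior mean = α'/β' = 65/7.

65/7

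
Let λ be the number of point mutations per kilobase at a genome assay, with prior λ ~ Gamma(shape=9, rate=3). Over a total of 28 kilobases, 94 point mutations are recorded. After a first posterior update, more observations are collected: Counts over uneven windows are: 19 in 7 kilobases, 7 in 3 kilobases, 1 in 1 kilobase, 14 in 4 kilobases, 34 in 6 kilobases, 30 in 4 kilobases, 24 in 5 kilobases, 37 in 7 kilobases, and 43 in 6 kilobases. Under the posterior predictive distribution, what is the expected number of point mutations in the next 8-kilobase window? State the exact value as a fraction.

1248/37

Total count 94 over total exposure 28 kilobases.
After the first batch: Gamma(9 + 94, 3 + 28) = Gamma(103, 31).
Total count: 19 + 7 + 1 + 14 + 34 + 30 + 24 + 37 + 43 = 209.
Total exposure: 7 + 3 + 1 + 4 + 6 + 4 + 5 + 7 + 6 = 43 kilobases.
After the second batch: Gamma(103 + 209, 31 + 43) = Gamma(312, 74).
Predictive mean over an 8-kilobase window = T·E[λ|data] = 8·312/74 = 1248/37.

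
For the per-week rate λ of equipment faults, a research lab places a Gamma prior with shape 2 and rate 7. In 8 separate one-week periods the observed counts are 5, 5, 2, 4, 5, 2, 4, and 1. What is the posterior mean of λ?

2

Total count: 5 + 5 + 2 + 4 + 5 + 2 + 4 + 1 = 28.
Total exposure: 8 weeks.
The Gamma prior is conjugate for the Poisson rate, so λ | data ~ Gamma(2+28, 7+8) = Gamma(30, 15).
Posterior mean = α'/β' = 30/15 = 2.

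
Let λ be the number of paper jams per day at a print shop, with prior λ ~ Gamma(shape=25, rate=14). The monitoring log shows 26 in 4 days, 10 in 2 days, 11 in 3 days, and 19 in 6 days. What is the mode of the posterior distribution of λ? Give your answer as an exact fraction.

Total count: 26 + 10 + 11 + 19 = 66.
Total exposure: 4 + 2 + 3 + 6 = 15 days.
Gamma(α, β) with Poisson data over total exposure Σt gives posterior Gamma(α+Σx, β+Σt) = Gamma(91, 29).
Posterior mode = (α'−1)/β' = 90/29.

90/29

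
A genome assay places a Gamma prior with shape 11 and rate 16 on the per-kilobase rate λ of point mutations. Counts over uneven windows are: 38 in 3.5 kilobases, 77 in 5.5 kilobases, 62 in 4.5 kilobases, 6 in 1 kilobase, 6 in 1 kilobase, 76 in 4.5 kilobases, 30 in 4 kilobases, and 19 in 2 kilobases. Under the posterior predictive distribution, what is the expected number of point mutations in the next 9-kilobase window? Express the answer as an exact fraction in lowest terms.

975/14

Total count: 38 + 77 + 62 + 6 + 6 + 76 + 30 + 19 = 314.
Total exposure: 3.5 + 5.5 + 4.5 + 1 + 1 + 4.5 + 4 + 2 = 26 kilobases.
By Gamma–Poisson conjugacy, the posterior is Gamma(α + Σx, β + Σt) = Gamma(11 + 314, 16 + 26) = Gamma(325, 42).
Predictive mean over a 9-kilobase window = T·E[λ|data] = 9·325/42 = 975/14.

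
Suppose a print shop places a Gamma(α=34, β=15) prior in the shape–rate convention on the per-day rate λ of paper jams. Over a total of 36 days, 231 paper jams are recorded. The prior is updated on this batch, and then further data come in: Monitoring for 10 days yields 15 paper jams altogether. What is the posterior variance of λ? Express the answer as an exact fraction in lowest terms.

Total count 231 over total exposure 36 days.
After the first batch: Gamma(34 + 231, 15 + 36) = Gamma(265, 51).
Total count 15 over total exposure 10 days.
After the second batch: Gamma(265 + 15, 51 + 10) = Gamma(280, 61).
Posterior variance = α'/β'² = 280/3721.

280/3721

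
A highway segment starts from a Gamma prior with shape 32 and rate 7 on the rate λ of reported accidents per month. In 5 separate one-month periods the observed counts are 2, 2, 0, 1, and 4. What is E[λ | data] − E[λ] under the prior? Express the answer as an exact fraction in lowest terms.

Total count: 2 + 2 + 0 + 1 + 4 = 9.
Total exposure: 5 months.
The Gamma prior is conjugate for the Poisson rate, so λ | data ~ Gamma(32+9, 7+5) = Gamma(41, 12).
Posterior mean = 41/12 = 41/12; prior mean = 32/7 = 32/7. Difference = 41/12 − 32/7 = -97/84.

-97/84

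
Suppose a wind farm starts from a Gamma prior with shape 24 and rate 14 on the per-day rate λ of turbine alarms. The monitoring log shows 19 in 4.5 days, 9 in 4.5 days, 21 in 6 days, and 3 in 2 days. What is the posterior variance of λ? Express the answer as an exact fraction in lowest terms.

76/961

Total count: 19 + 9 + 21 + 3 = 52.
Total exposure: 4.5 + 4.5 + 6 + 2 = 17 days.
Gamma(α, β) with Poisson data over total exposure Σt gives posterior Gamma(α+Σx, β+Σt) = Gamma(76, 31).
Posterior variance = α'/β'² = 76/961.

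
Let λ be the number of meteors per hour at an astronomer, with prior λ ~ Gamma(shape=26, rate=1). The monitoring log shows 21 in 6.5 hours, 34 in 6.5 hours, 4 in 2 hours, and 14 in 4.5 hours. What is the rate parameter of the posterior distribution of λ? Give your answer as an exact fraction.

41/2

Total count: 21 + 34 + 4 + 14 = 73.
Total exposure: 6.5 + 6.5 + 2 + 4.5 = 19.5 hours.
Conjugate update: add total count to the shape and total exposure to the rate, giving Gamma(99, 41/2).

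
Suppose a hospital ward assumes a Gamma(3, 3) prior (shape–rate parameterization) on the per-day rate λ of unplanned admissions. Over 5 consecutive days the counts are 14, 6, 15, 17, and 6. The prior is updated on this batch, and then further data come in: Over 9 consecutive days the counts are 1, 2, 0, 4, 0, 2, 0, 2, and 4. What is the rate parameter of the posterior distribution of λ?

17

Total count: 14 + 6 + 15 + 17 + 6 = 58.
Total exposure: 5 days.
After the first batch: Gamma(3 + 58, 3 + 5) = Gamma(61, 8).
Total count: 1 + 2 + 0 + 4 + 0 + 2 + 0 + 2 + 4 = 15.
Total exposure: 9 days.
After the second batch: Gamma(61 + 15, 8 + 9) = Gamma(76, 17).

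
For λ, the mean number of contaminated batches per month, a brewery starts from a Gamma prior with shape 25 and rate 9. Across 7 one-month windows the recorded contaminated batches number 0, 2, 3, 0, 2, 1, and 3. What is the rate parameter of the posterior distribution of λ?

Total count: 0 + 2 + 3 + 0 + 2 + 1 + 3 = 11.
Total exposure: 7 months.
Conjugate update: add total count to the shape and total exposure to the rate, giving Gamma(36, 16).

16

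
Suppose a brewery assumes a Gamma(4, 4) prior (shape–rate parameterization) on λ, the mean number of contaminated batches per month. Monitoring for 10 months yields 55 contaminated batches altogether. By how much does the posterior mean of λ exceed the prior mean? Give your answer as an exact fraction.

45/14

Total count 55 over total exposure 10 months.
Gamma(α, β) with Poisson data over total exposure Σt gives posterior Gamma(α+Σx, β+Σt) = Gamma(59, 14).
Posterior mean = 59/14 = 59/14; prior mean = 4/4 = 1. Difference = 59/14 − 1 = 45/14.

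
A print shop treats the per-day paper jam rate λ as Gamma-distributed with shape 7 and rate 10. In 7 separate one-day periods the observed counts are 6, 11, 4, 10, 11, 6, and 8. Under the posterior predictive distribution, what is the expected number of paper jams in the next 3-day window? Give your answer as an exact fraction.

Total count: 6 + 11 + 4 + 10 + 11 + 6 + 8 = 56.
Total exposure: 7 days.
By Gamma–Poisson conjugacy, the posterior is Gamma(α + Σx, β + Σt) = Gamma(7 + 56, 10 + 7) = Gamma(63, 17).
Predictive mean over a 3-day window = T·E[λ|data] = 3·63/17 = 189/17.

189/17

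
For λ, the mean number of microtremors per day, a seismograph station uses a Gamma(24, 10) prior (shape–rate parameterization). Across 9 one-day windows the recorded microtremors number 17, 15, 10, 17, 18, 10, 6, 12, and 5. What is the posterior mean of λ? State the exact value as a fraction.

Total count: 17 + 15 + 10 + 17 + 18 + 10 + 6 + 12 + 5 = 110.
Total exposure: 9 days.
Gamma(α, β) with Poisson data over total exposure Σt gives posterior Gamma(α+Σx, β+Σt) = Gamma(134, 19).
Posterior mean = α'/β' = 134/19.

134/19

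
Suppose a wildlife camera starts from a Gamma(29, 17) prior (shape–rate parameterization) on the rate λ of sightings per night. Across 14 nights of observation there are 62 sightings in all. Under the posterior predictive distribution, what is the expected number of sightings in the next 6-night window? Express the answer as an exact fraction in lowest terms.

Total count 62 over total exposure 14 nights.
Gamma(α, β) with Poisson data over total exposure Σt gives posterior Gamma(α+Σx, β+Σt) = Gamma(91, 31).
Predictive mean over a 6-night window = T·E[λ|data] = 6·91/31 = 546/31.

546/31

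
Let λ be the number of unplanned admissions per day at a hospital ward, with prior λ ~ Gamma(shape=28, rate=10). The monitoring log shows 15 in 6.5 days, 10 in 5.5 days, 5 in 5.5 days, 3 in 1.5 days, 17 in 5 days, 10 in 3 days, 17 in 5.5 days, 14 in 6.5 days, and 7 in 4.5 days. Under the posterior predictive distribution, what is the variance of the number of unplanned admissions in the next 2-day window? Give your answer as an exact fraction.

Total count: 15 + 10 + 5 + 3 + 17 + 10 + 17 + 14 + 7 = 98.
Total exposure: 6.5 + 5.5 + 5.5 + 1.5 + 5 + 3 + 5.5 + 6.5 + 4.5 = 43.5 days.
Posterior: α' = 28 + 98 = 126, β' = 10 + 43.5 = 107/2.
The posterior predictive for a window of length T is Negative Binomial with variance T·α'·(β'+T)/β'² = 2·126·(111/2)/(11449/4) = 55944/11449.

55944/11449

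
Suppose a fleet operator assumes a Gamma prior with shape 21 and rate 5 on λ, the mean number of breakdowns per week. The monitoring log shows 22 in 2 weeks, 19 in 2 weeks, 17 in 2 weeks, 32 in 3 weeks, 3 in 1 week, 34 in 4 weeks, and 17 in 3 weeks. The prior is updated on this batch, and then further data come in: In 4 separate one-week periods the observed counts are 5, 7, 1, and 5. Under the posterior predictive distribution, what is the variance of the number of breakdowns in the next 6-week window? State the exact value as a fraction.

8784/169

Total count: 22 + 19 + 17 + 32 + 3 + 34 + 17 = 144.
Total exposure: 2 + 2 + 2 + 3 + 1 + 4 + 3 = 17 weeks.
After the first batch: Gamma(21 + 144, 5 + 17) = Gamma(165, 22).
Total count: 5 + 7 + 1 + 5 = 18.
Total exposure: 4 weeks.
After the second batch: Gamma(165 + 18, 22 + 4) = Gamma(183, 26).
The posterior predictive for a window of length T is Negative Binomial with variance T·α'·(β'+T)/β'² = 6·183·32/676 = 8784/169.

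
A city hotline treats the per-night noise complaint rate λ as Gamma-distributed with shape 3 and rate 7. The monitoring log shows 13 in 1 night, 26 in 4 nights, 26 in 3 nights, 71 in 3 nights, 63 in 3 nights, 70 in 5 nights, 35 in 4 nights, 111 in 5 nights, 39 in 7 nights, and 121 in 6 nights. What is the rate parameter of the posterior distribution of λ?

Total count: 13 + 26 + 26 + 71 + 63 + 70 + 35 + 111 + 39 + 121 = 575.
Total exposure: 1 + 4 + 3 + 3 + 3 + 5 + 4 + 5 + 7 + 6 = 41 nights.
By Gamma–Poisson conjugacy, the posterior is Gamma(α + Σx, β + Σt) = Gamma(3 + 575, 7 + 41) = Gamma(578, 48).

48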